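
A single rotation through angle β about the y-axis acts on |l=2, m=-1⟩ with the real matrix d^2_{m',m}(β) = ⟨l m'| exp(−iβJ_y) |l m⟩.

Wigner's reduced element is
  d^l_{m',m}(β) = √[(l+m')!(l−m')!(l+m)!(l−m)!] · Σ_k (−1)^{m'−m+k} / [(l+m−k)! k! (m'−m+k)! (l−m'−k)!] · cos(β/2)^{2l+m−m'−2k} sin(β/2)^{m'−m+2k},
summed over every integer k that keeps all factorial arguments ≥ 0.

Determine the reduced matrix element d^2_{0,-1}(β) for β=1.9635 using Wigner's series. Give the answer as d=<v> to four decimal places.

d=0.4330

d^2_{0,-1}(β=1.9635) via Wigner's sum:
c=cos(1.9635/2)=0.555568, s=sin(1.9635/2)=0.831471; N=√[2·2·1·6]=4.898979
k: max(0,(-1)−(0))=0 … min(2+(-1),2−(0))=1
  k=0: (−1)^1·4.8990/(2)·0.5556^3·0.8315^1 = -0.349249
  k=1: (−1)^2·4.8990/(2)·0.5556^1·0.8315^3 = +0.782266
d^2_{0,-1}(1.9635) = -0.349249 +0.782266 = +0.433017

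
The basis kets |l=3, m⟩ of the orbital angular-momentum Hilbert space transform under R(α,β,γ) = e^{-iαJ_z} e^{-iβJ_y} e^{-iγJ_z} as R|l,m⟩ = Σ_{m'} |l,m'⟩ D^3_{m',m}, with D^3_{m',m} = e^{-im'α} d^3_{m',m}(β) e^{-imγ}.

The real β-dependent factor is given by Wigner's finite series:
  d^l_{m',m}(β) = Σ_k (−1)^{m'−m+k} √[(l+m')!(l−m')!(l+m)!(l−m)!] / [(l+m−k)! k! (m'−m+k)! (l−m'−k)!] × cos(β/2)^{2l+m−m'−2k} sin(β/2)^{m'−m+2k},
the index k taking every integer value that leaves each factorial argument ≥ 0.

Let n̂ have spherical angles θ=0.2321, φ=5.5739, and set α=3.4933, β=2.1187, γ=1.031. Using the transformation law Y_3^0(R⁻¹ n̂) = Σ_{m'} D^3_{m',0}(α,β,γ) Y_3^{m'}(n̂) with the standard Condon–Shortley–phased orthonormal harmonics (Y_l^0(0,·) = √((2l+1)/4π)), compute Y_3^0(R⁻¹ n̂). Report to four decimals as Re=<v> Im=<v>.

Re=0.2662 Im=0.0000

Need the full column D^3_{m',0} for m'=−3..3 at α=3.4933, β=2.1187, γ=1.031.
cos(β/2)=0.489439, sin(β/2)=0.872038
d^3_{-3,0}: single k=3 term ⇒ +0.347709;  D = -0.171463-0.302493i
d^3_{-2,0}: k∈[2..3] ⇒ +0.239015 -0.758750 = -0.519735;  D = -0.396369-0.336178i
d^3_{-1,0}: k∈[1..3] ⇒ +0.084844 -0.808003 +0.854998 = +0.131838;  D = -0.123768-0.045418i
d^3_{0,0}: k∈[0..3] ⇒ +0.013746 -0.392742 +1.246753 -0.439755 = +0.428002;  D = +0.428002+0.000000i
d^3_{1,0}: k∈[0..2] ⇒ -0.084844 +0.808003 -0.854998 = -0.131838;  D = +0.123768-0.045418i
d^3_{2,0}: k∈[0..1] ⇒ +0.239015 -0.758750 = -0.519735;  D = -0.396369+0.336178i
d^3_{3,0}: single k=0 term ⇒ -0.347709;  D = +0.171463-0.302493i
Y_3^{m'}(θ=0.2321,φ=5.5739) and Σ D·Y over m':
  (-0.1715-0.3025i)·(-0.0027+0.0043i)  (-0.3964-0.3362i)·(+0.0080+0.0520i)  (-0.1238-0.0454i)·(+0.2107+0.1809i)  (+0.4280+0.0000i)·(+0.6303+0.0000i)  (+0.1238-0.0454i)·(-0.2107+0.1809i)  (-0.3964+0.3362i)·(+0.0080-0.0520i)  (+0.1715-0.3025i)·(+0.0027+0.0043i)
Y_3^0(R⁻¹ n̂) = +0.266197-0.000000i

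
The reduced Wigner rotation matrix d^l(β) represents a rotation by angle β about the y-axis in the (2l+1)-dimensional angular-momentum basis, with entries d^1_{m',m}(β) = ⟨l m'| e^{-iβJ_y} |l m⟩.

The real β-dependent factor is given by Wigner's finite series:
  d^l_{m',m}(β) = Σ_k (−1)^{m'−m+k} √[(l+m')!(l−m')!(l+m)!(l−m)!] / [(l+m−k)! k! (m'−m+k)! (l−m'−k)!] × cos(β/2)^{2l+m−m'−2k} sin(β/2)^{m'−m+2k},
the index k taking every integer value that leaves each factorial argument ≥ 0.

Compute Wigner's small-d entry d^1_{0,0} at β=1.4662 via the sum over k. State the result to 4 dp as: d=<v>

d^1_{0,0}(β=1.4662) via Wigner's sum:
c=cos(1.4662/2)=0.743104, s=sin(1.4662/2)=0.669176; N=√[1·1·1·1]=1.000000
k: max(0,(0)−(0))=0 … min(1+(0),1−(0))=1
  k=0: (−1)^0·1.0000/(1)·0.7431^2·0.6692^0 = +0.552203
  k=1: (−1)^1·1.0000/(1)·0.7431^0·0.6692^2 = -0.447797
d^1_{0,0}(1.4662) = +0.552203 -0.447797 = +0.104406

d=0.1044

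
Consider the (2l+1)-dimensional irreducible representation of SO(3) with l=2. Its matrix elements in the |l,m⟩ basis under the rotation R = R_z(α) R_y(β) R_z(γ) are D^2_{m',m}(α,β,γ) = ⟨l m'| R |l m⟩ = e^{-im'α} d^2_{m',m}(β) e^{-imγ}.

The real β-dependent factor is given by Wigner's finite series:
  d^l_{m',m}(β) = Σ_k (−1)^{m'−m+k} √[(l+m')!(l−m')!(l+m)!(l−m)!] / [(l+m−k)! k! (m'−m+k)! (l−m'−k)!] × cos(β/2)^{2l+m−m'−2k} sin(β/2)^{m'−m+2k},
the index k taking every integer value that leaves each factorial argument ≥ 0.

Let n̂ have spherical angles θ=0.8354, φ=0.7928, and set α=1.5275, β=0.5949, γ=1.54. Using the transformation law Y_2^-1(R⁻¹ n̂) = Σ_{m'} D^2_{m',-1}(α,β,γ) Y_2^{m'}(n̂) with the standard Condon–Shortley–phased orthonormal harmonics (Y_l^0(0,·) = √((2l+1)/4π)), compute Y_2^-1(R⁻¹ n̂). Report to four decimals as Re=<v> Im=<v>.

Need the full column D^2_{m',-1} for m'=−2..2 at α=1.5275, β=0.5949, γ=1.54.
cos(β/2)=0.956087, sin(β/2)=0.293083
d^2_{-2,-1}: single k=1 term ⇒ +0.512287;  D = -0.059999-0.508761i
d^2_{-1,-1}: k∈[0..1] ⇒ +0.835583 -0.235558 = +0.600025;  D = -0.598379+0.044417i
d^2_{0,-1}: k∈[0..1] ⇒ -0.627420 +0.058958 = -0.568462;  D = -0.017504-0.568192i
d^2_{1,-1}: k∈[0..1] ⇒ +0.235558 -0.007378 = +0.228180;  D = +0.228162+0.002852i
d^2_{2,-1}: single k=0 term ⇒ -0.048139;  D = -0.002685+0.048064i
Y_2^{m'}(θ=0.8354,φ=0.7928) and Σ D·Y over m':
  (-0.0600-0.5088i)·(-0.0031-0.2124i)  (-0.5984+0.0444i)·(+0.2698-0.2738i)  (-0.0175-0.5682i)·(+0.1105+0.0000i)  (+0.2282+0.0029i)·(-0.2698-0.2738i)  (-0.0027+0.0481i)·(-0.0031+0.2124i)
Y_2^-1(R⁻¹ n̂) = -0.330025+0.063426i

Re=-0.3300 Im=0.0634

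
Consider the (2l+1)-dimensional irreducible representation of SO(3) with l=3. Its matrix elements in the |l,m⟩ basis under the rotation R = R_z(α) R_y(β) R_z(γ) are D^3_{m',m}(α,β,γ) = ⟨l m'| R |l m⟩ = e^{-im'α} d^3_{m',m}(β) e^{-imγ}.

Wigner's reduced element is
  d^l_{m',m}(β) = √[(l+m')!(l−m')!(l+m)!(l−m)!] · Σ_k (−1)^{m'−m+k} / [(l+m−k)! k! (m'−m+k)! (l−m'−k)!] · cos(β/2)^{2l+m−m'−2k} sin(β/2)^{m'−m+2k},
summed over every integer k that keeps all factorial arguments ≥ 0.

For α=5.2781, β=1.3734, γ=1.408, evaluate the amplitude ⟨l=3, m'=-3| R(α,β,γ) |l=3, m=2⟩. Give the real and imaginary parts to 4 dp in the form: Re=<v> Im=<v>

Re=0.1745 Im=0.0847

Split into d^3_{-3,2}(β=1.3734) × two z-phases.
With c≡cos(β/2)=0.773342 and s≡sin(β/2)=0.633989, N=[1·720·120·1]^{1/2}=293.938769
Admissible k: 5..5 (factorial args all ≥0)
  k=5: (−1)^0·293.9388/(120)·0.7733^1·0.6340^5 = +0.194024
d^3_{-3,2}(1.3734) = +0.194024
D = (-0.992030-0.126001i)·(+0.194024)·(-0.947461-0.319870i) = +0.174545+0.084731i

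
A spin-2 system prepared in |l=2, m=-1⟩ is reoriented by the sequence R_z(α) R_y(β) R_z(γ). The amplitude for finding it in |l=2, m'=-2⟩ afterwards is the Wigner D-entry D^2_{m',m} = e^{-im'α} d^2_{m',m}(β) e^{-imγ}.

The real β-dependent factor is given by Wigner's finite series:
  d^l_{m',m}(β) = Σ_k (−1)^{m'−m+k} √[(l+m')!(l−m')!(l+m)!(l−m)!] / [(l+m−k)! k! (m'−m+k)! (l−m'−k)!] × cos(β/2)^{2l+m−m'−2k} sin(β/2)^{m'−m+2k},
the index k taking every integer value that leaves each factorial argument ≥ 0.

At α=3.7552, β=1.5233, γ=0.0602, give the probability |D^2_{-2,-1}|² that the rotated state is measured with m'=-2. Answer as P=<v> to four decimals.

First d^2_{-2,-1}(β=1.5233), then the phase factors e^{-i(-2)α} and e^{-i(-1)γ}:
Half-angle: c=0.723698, s=0.690116. N=√(1·24·1·6)=12.000000
k: max(0,(-1)−(-2))=1 … min(2+(-1),2−(-2))=1
  k=1: (−1)^0·12.0000/(6)·0.7237^3·0.6901^1 = +0.523149
d^2_{-2,-1}(1.5233) = +0.523149
|D^2_{-2,-1}|² = |d^2_{-2,-1}(β)|² = (+0.523149)² = 0.273684 (the z-rotation phases have unit modulus)

P=0.2737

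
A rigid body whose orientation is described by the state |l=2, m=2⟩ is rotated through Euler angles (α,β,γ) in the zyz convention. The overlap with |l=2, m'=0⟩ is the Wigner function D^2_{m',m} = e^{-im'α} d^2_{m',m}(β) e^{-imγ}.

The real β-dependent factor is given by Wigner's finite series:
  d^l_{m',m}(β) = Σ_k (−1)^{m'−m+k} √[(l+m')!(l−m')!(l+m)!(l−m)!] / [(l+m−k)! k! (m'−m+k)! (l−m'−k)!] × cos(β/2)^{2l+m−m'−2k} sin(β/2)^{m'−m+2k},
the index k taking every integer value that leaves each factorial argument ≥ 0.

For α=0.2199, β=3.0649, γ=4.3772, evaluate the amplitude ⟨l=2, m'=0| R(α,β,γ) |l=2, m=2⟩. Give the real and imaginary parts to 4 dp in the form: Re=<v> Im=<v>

Re=-0.0028 Im=-0.0022

D^2_{0,2}(0.2199,3.0649,4.3772) = e^{-i·0·0.2199}·d^2_{0,2}(3.0649)·e^{-i·2·4.3772}. Compute d first:
With c≡cos(β/2)=0.038337 and s≡sin(β/2)=0.999265, N=[2·2·24·1]^{1/2}=9.797959
k∈{2} keeps every argument non-negative
  k=2: (−1)^0·9.7980/(4)·0.0383^2·0.9993^2 = +0.003595
d^2_{0,2}(3.0649) = +0.003595
Phases: e^{-i·(0)·0.2199}=+1.000000+0.000000i, e^{-i·(2)·4.3772}=-0.783587-0.621282i ⇒ D=-0.002817-0.002233i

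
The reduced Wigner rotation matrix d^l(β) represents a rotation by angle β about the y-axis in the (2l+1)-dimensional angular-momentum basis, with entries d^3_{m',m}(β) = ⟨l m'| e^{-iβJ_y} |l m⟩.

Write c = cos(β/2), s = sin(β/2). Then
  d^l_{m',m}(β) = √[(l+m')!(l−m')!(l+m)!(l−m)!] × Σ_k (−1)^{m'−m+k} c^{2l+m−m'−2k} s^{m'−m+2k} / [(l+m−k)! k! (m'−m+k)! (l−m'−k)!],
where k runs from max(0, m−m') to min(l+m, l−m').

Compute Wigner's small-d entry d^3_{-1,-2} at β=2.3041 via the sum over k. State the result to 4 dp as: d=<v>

d^3_{-1,-2}(β=2.3041) via Wigner's sum:
c=cos(2.3041/2)=0.406615, s=sin(2.3041/2)=0.913599; N=√[2·24·1·120]=75.894664
k∈{0,1} keeps every argument non-negative
  k=0: (−1)^1·75.8947/(24)·0.4066^5·0.9136^1 = -0.032113
  k=1: (−1)^2·75.8947/(12)·0.4066^3·0.9136^3 = +0.324227
d^3_{-1,-2}(2.3041) = -0.032113 +0.324227 = +0.292114

d=0.2921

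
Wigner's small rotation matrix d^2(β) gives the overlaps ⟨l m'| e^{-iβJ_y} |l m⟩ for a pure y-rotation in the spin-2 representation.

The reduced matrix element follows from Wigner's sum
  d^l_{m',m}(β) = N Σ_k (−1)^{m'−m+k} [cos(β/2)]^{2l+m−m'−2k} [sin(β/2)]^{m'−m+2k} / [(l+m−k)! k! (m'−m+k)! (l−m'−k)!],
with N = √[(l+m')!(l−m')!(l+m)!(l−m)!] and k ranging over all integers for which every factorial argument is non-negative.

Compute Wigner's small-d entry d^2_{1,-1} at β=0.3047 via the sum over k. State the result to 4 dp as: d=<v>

d=0.0670

d^2_{1,-1}(β=0.3047) via Wigner's sum:
With c≡cos(β/2)=0.988417 and s≡sin(β/2)=0.151761, N=[6·1·1·6]^{1/2}=6.000000
k∈{0,1} keeps every argument non-negative
  k=0: (−1)^2·6.0000/(2)·0.9884^2·0.1518^2 = +0.067503
  k=1: (−1)^3·6.0000/(6)·0.9884^0·0.1518^4 = -0.000530
d^2_{1,-1}(0.3047) = +0.067503 -0.000530 = +0.066973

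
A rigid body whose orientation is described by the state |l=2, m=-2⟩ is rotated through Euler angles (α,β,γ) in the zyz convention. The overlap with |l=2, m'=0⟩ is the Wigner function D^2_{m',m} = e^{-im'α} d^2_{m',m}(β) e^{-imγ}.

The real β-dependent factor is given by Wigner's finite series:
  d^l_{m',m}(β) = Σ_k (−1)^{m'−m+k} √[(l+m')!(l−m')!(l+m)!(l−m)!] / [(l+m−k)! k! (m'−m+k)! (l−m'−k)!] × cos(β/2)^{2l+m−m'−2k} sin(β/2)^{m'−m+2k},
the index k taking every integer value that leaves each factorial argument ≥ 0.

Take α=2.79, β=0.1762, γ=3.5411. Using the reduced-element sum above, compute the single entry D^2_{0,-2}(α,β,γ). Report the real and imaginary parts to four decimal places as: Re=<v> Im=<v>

Re=0.0131 Im=0.0135

First d^2_{0,-2}(β=0.1762), then the phase factors e^{-i(0)α} and e^{-i(-2)γ}:
Half-angle: c=0.996122, s=0.087986. N=√(2·2·1·24)=9.797959
k∈{0} keeps every argument non-negative
  k=0: (−1)^2·9.7980/(4)·0.9961^2·0.0880^2 = +0.018816
d^2_{0,-2}(0.1762) = +0.018816
Attach z-rotation phases: D = e^{-i(0)(2.79)}·(+0.018816)·e^{-i(-2)(3.5411)} = +0.013123+0.013485i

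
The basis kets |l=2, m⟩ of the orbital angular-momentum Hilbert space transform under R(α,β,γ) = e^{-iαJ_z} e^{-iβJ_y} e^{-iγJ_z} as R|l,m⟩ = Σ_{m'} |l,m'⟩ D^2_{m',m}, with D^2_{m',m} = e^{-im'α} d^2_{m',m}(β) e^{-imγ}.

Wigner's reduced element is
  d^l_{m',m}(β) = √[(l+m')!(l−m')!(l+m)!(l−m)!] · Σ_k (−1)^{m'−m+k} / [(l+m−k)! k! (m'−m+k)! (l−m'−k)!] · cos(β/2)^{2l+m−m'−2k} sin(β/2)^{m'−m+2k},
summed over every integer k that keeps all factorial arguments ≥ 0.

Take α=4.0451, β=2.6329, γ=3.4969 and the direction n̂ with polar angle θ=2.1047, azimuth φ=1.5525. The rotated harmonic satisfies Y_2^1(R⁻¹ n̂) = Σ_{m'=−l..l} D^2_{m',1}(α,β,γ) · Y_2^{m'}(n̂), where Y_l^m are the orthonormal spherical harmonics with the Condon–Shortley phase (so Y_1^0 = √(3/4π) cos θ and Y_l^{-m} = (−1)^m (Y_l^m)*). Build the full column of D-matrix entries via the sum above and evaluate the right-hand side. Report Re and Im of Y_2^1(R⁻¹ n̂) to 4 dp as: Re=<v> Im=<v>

Need the full column D^2_{m',1} for m'=−2..2 at α=4.0451, β=2.6329, γ=3.4969.
cos(β/2)=0.251613, sin(β/2)=0.967828
d^2_{-2,1}: single k=3 term ⇒ +0.456202;  D = -0.054200-0.452971i
d^2_{-1,1}: k∈[2..3] ⇒ +0.177903 -0.877390 = -0.699487;  D = -0.596987-0.364539i
d^2_{0,1}: k∈[1..2] ⇒ +0.037763 -0.558731 = -0.520968;  D = +0.488428-0.181233i
d^2_{1,1}: k∈[0..1] ⇒ +0.004008 -0.177903 = -0.173895;  D = -0.053376+0.165501i
d^2_{2,1}: single k=0 term ⇒ -0.030834;  D = -0.017194-0.025595i
Y_2^{m'}(θ=2.1047,φ=1.5525) and Σ D·Y over m':
  (-0.0542-0.4530i)·(-0.2860-0.0105i)  (-0.5970-0.3645i)·(-0.0062+0.3384i)  (+0.4884-0.1812i)·(-0.0704+0.0000i)  (-0.0534+0.1655i)·(+0.0062+0.3384i)  (-0.0172-0.0256i)·(-0.2860+0.0105i)
Y_2^1(R⁻¹ n̂) = +0.052299-0.066755i

Re=0.0523 Im=-0.0668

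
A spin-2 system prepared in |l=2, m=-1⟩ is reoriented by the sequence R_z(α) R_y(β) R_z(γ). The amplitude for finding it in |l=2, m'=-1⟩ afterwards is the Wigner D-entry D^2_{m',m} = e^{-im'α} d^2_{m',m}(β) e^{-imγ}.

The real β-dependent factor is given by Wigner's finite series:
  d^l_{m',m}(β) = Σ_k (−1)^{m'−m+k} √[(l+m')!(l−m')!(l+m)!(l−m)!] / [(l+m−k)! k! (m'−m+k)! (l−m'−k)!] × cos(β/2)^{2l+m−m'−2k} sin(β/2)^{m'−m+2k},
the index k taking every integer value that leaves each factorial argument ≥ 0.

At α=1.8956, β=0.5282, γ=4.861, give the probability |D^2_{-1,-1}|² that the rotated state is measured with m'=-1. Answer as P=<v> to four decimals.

P=0.4595

First d^2_{-1,-1}(β=0.5282), then the phase factors e^{-i(-1)α} and e^{-i(-1)γ}:
With c≡cos(β/2)=0.965328 and s≡sin(β/2)=0.261041, N=[1·6·1·6]^{1/2}=6.000000
Admissible k: 0..1 (factorial args all ≥0)
  k=0: (−1)^0·6.0000/(6)·0.9653^4·0.2610^0 = +0.868359
  k=1: (−1)^1·6.0000/(2)·0.9653^2·0.2610^2 = -0.190496
d^2_{-1,-1}(0.5282) = +0.868359 -0.190496 = +0.677863
|D^2_{-1,-1}|² = |d^2_{-1,-1}(β)|² = (+0.677863)² = 0.459498 (the z-rotation phases have unit modulus)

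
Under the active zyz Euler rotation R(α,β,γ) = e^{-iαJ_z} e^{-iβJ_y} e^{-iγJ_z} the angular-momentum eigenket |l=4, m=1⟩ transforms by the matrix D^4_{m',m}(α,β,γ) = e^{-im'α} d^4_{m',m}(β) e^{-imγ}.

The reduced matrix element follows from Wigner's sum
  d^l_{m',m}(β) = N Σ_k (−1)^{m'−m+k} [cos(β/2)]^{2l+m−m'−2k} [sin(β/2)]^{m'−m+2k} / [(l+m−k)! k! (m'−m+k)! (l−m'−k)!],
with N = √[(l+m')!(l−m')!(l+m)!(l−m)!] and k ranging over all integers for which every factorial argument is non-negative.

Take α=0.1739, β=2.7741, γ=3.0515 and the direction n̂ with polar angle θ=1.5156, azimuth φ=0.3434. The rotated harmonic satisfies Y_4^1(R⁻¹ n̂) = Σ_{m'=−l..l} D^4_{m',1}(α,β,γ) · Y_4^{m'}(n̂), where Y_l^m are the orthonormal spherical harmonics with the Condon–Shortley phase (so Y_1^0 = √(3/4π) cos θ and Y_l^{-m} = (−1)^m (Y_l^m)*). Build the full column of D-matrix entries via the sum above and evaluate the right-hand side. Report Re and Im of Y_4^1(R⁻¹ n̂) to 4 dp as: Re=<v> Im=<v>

Re=0.3205 Im=-0.0281

Need the full column D^4_{m',1} for m'=−4..4 at α=0.1739, β=2.7741, γ=3.0515.
cos(β/2)=0.182714, sin(β/2)=0.983166
d^4_{-4,1}: single k=5 term ⇒ +0.041932;  D = -0.029642-0.029659i
d^4_{-3,1}: k∈[4..5] ⇒ +0.013776 -0.239318 = -0.225542;  D = +0.184634+0.129537i
d^4_{-2,1}: k∈[3..5] ⇒ +0.002737 -0.118866 +0.688330 = +0.572201;  D = -0.518212-0.242631i
d^4_{-1,1}: k∈[2..5] ⇒ +0.000360 -0.031240 +0.452269 -0.873002 = -0.451614;  D = +0.435968+0.117843i
d^4_{0,1}: k∈[1..4] ⇒ +0.000030 -0.005193 +0.150355 -0.725563 = -0.580372;  D = +0.578018+0.052217i
d^4_{1,1}: k∈[0..3] ⇒ +0.000001 -0.000539 +0.031240 -0.301513 = -0.270810;  D = +0.269860-0.022669i
d^4_{2,1}: k∈[0..2] ⇒ -0.000028 +0.004105 -0.079244 = -0.075167;  D = +0.072685-0.019157i
d^4_{3,1}: k∈[0..1] ⇒ +0.000285 -0.013776 = -0.013490;  D = +0.012253-0.005643i
d^4_{4,1}: single k=0 term ⇒ -0.001448;  D = +0.001191-0.000824i
Y_4^{m'}(θ=1.5156,φ=0.3434) and Σ D·Y over m':
  (-0.0296-0.0297i)·(+0.0862-0.4313i)  (+0.1846+0.1295i)·(+0.0354-0.0589i)  (-0.5182-0.2426i)·(-0.2524+0.2070i)  (+0.4360+0.1178i)·(-0.0731+0.0261i)  (+0.5780+0.0522i)·(+0.3077+0.0000i)  (+0.2699-0.0227i)·(+0.0731+0.0261i)  (+0.0727-0.0192i)·(-0.2524-0.2070i)  (+0.0123-0.0056i)·(-0.0354-0.0589i)  (+0.0012-0.0008i)·(+0.0862+0.4313i)
Y_4^1(R⁻¹ n̂) = +0.320458-0.028121i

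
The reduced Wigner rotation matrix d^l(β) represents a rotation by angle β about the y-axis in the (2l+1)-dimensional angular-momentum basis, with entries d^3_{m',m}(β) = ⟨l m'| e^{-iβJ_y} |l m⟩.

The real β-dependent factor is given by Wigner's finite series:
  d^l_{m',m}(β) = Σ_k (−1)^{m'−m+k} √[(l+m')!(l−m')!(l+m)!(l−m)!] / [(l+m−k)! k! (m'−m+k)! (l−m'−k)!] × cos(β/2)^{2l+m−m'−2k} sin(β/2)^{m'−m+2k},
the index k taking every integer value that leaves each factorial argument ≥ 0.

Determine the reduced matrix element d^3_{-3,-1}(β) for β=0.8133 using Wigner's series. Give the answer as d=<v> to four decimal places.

d=0.4312

d^3_{-3,-1}(β=0.8133) via Wigner's sum:
Half-angle: c=0.918451, s=0.395535. N=√(1·720·2·24)=185.903201
The bounds max(0,m−m')=2 and min(l+m,l−m')=2 give 1 term
  k=2: (−1)^0·185.9032/(48)·0.9185^4·0.3955^2 = +0.431160
d^3_{-3,-1}(0.8133) = +0.431160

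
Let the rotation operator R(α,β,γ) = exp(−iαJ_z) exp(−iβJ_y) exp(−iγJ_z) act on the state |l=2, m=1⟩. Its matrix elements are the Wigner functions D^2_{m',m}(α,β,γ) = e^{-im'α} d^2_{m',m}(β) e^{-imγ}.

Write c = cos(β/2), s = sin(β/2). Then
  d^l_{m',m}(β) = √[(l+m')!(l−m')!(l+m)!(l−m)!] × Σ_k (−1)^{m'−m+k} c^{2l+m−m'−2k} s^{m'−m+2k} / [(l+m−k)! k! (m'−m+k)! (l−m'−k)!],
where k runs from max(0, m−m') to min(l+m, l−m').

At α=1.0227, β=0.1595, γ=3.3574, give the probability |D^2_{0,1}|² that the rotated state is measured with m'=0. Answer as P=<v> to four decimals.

First d^2_{0,1}(β=0.1595), then the phase factors e^{-i(0)α} and e^{-i(1)γ}:
With c≡cos(β/2)=0.996822 and s≡sin(β/2)=0.079665, N=[2·2·6·1]^{1/2}=4.898979
k: max(0,(1)−(0))=1 … min(2+(1),2−(0))=2
  k=1: (−1)^0·4.8990/(2)·0.9968^3·0.0797^1 = +0.193285
  k=2: (−1)^1·4.8990/(2)·0.9968^1·0.0797^3 = -0.001235
d^2_{0,1}(0.1595) = +0.193285 -0.001235 = +0.192051
|D^2_{0,1}|² = |d^2_{0,1}(β)|² = (+0.192051)² = 0.036883 (the z-rotation phases have unit modulus)

P=0.0369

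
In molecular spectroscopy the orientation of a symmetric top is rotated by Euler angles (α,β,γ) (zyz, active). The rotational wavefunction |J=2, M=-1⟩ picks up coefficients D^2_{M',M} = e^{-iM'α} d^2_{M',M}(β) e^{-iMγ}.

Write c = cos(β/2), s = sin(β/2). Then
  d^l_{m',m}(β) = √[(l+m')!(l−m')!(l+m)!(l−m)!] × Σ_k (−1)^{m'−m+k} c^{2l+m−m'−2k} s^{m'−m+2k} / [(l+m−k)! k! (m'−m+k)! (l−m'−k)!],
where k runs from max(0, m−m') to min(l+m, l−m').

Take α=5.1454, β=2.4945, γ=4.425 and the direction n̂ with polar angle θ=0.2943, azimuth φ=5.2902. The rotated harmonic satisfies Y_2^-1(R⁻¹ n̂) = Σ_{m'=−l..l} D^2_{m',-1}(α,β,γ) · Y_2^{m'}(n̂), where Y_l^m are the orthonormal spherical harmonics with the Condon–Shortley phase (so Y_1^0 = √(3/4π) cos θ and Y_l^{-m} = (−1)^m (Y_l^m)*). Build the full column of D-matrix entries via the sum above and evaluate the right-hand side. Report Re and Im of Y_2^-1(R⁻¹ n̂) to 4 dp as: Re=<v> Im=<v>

Need the full column D^2_{m',-1} for m'=−2..2 at α=5.1454, β=2.4945, γ=4.425.
cos(β/2)=0.317931, sin(β/2)=0.948114
d^2_{-2,-1}: single k=1 term ⇒ +0.060938;  D = -0.033326+0.051018i
d^2_{-1,-1}: k∈[0..1] ⇒ +0.010217 -0.272589 = -0.262371;  D = +0.259594+0.038072i
d^2_{0,-1}: k∈[0..1] ⇒ -0.074634 +0.663728 = +0.589094;  D = -0.166978-0.564934i
d^2_{1,-1}: k∈[0..1] ⇒ +0.272589 -0.808057 = -0.535468;  D = -0.402427+0.353241i
d^2_{2,-1}: single k=0 term ⇒ -0.541931;  D = -0.495408-0.219684i
Y_2^{m'}(θ=0.2943,φ=5.2902) and Σ D·Y over m':
  (-0.0333+0.0510i)·(-0.0131+0.0297i)  (+0.2596+0.0381i)·(+0.1171+0.1796i)  (-0.1670-0.5649i)·(+0.5512+0.0000i)  (-0.4024+0.3532i)·(-0.1171+0.1796i)  (-0.4954-0.2197i)·(-0.0131-0.0297i)
Y_2^-1(R⁻¹ n̂) = -0.085904-0.357998i

Re=-0.0859 Im=-0.3580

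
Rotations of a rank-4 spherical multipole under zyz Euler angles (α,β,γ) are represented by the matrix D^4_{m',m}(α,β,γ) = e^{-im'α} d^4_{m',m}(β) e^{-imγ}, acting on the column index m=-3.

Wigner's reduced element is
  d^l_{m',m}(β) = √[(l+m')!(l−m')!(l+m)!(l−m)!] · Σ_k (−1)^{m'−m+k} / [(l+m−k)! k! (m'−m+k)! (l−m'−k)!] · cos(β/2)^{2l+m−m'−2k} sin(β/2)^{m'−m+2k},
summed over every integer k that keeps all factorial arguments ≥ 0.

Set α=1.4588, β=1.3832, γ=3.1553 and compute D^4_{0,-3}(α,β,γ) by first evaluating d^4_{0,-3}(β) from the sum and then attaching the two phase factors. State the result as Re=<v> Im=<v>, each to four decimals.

Re=0.2613 Im=0.0108

Split into d^4_{0,-3}(β=1.3832) × two z-phases.
With c≡cos(β/2)=0.770227 and s≡sin(β/2)=0.637770, N=[24·24·1·5040]^{1/2}=1703.830978
k: max(0,(-3)−(0))=0 … min(4+(-3),4−(0))=1
  k=0: (−1)^3·1703.8310/(144)·0.7702^5·0.6378^3 = -0.832050
  k=1: (−1)^4·1703.8310/(144)·0.7702^3·0.6378^5 = +0.570481
d^4_{0,-3}(1.3832) = -0.832050 +0.570481 = -0.261569
D = (+1.000000+0.000000i)·(-0.261569)·(-0.999155-0.041110i) = +0.261348+0.010753i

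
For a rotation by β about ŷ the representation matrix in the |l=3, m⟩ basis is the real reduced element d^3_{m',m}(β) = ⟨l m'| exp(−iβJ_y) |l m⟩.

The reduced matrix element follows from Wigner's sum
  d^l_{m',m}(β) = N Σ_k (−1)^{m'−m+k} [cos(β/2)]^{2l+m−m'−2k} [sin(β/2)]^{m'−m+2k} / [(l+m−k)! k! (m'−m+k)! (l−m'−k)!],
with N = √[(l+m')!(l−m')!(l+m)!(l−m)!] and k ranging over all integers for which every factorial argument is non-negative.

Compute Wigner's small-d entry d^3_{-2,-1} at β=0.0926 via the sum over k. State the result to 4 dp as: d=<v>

d^3_{-2,-1}(β=0.0926) via Wigner's sum:
With c≡cos(β/2)=0.998928 and s≡sin(β/2)=0.046283, N=[1·120·2·24]^{1/2}=75.894664
k: max(0,(-1)−(-2))=1 … min(3+(-1),3−(-2))=2
  k=1: (−1)^0·75.8947/(24)·0.9989^5·0.0463^1 = +0.145579
  k=2: (−1)^1·75.8947/(12)·0.9989^3·0.0463^3 = -0.000625
d^3_{-2,-1}(0.0926) = +0.145579 -0.000625 = +0.144954

d=0.1450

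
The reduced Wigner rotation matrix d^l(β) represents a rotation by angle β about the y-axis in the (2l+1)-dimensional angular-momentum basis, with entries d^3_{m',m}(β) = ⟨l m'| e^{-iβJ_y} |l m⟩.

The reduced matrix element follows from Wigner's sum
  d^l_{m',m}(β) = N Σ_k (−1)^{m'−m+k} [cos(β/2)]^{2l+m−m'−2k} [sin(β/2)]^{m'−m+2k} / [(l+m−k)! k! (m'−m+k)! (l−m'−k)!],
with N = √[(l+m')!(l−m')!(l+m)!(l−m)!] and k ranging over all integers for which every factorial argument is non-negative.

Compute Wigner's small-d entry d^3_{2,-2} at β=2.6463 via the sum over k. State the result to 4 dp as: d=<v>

d^3_{2,-2}(β=2.6463) via Wigner's sum:
Half-angle: c=0.245123, s=0.969492. N=√(120·1·1·120)=120.000000
Admissible k: 0..1 (factorial args all ≥0)
  k=0: (−1)^4·120.0000/(24)·0.2451^2·0.9695^4 = +0.265408
  k=1: (−1)^5·120.0000/(120)·0.2451^0·0.9695^6 = -0.830358
d^3_{2,-2}(2.6463) = +0.265408 -0.830358 = -0.564950

d=-0.5650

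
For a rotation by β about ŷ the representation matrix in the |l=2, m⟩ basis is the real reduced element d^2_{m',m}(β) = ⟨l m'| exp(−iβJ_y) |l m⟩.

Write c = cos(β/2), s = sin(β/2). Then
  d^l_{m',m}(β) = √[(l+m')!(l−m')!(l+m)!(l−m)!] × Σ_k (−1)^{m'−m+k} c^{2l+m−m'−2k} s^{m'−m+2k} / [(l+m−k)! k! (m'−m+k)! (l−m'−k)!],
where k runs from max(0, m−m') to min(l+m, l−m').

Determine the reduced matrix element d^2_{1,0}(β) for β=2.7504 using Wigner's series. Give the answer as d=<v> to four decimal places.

d=0.4317

d^2_{1,0}(β=2.7504) via Wigner's sum:
c=cos(2.7504/2)=0.194352, s=sin(2.7504/2)=0.980932; N=√[6·1·2·2]=4.898979
k∈{0,1} keeps every argument non-negative
  k=0: (−1)^1·4.8990/(2)·0.1944^3·0.9809^1 = -0.017639
  k=1: (−1)^2·4.8990/(2)·0.1944^1·0.9809^3 = +0.449345
d^2_{1,0}(2.7504) = -0.017639 +0.449345 = +0.431706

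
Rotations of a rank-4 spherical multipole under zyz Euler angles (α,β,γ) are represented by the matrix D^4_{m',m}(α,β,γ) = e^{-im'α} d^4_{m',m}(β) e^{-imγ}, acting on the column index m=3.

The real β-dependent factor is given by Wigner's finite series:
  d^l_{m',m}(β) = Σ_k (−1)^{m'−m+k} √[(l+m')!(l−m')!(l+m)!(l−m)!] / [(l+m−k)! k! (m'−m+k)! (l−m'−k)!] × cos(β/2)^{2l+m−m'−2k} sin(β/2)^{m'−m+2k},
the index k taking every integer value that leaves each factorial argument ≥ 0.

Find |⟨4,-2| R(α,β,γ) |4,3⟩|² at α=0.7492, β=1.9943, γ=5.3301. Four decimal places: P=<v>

P=0.0229

Split into d^4_{-2,3}(β=1.9943) × two z-phases.
With c≡cos(β/2)=0.542698 and s≡sin(β/2)=0.839928, N=[2·720·5040·1]^{1/2}=2693.993318
k∈{5,6} keeps every argument non-negative
  k=5: (−1)^0·2693.9933/(240)·0.5427^3·0.8399^5 = +0.750015
  k=6: (−1)^1·2693.9933/(720)·0.5427^1·0.8399^7 = -0.598847
d^4_{-2,3}(1.9943) = +0.750015 -0.598847 = +0.151168
|D^4_{-2,3}|² = |d^4_{-2,3}(β)|² = (+0.151168)² = 0.022852 (the z-rotation phases have unit modulus)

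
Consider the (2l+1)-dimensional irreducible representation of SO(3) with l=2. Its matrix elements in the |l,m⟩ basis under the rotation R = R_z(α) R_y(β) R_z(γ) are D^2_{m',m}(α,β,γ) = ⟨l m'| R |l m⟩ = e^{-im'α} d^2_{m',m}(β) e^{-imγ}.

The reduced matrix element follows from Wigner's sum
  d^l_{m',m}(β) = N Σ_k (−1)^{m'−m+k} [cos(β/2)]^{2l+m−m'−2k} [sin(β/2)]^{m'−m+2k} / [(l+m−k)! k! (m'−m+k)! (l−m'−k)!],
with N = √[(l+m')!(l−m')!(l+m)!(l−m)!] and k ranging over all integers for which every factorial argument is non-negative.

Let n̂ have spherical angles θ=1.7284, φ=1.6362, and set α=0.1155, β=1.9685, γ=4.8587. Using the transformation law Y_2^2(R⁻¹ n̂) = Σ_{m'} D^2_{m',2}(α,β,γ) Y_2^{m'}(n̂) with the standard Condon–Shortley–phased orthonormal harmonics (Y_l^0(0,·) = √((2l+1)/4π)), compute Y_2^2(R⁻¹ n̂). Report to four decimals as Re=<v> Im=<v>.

Need the full column D^2_{m',2} for m'=−2..2 at α=0.1155, β=1.9685, γ=4.8587.
cos(β/2)=0.553488, sin(β/2)=0.832857
d^2_{-2,2}: single k=4 term ⇒ +0.481152;  D = -0.480239+0.029631i
d^2_{-1,2}: single k=3 term ⇒ +0.639514;  D = -0.629508+0.112681i
d^2_{0,2}: single k=2 term ⇒ +0.520515;  D = -0.498388+0.150150i
d^2_{1,2}: single k=1 term ⇒ +0.282439;  D = -0.259242+0.112096i
d^2_{2,2}: single k=0 term ⇒ +0.093850;  D = -0.081275+0.046927i
Y_2^{m'}(θ=1.7284,φ=1.6362) and Σ D·Y over m':
  (-0.4802+0.0296i)·(-0.3735+0.0491i)  (-0.6295+0.1127i)·(+0.0078+0.1195i)  (-0.4984+0.1501i)·(-0.2921+0.0000i)  (-0.2592+0.1121i)·(-0.0078+0.1195i)  (-0.0813+0.0469i)·(-0.3735-0.0491i)
Y_2^2(R⁻¹ n̂) = +0.326411-0.198255i

Re=0.3264 Im=-0.1983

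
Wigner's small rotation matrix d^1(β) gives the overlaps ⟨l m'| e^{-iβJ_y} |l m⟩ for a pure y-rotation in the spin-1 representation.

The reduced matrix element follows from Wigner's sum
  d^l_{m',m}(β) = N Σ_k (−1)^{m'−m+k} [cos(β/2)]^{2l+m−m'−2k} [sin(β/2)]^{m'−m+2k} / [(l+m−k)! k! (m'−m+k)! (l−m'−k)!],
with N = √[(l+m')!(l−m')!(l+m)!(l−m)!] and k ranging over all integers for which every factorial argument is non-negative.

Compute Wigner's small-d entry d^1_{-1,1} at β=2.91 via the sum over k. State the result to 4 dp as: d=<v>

d^1_{-1,1}(β=2.91) via Wigner's sum:
Half-angle: c=0.115538, s=0.993303. N=√(1·2·2·1)=2.000000
The bounds max(0,m−m')=2 and min(l+m,l−m')=2 give 1 term
  k=2: (−1)^0·2.0000/(2)·0.1155^0·0.9933^2 = +0.986651
d^1_{-1,1}(2.91) = +0.986651

d=0.9867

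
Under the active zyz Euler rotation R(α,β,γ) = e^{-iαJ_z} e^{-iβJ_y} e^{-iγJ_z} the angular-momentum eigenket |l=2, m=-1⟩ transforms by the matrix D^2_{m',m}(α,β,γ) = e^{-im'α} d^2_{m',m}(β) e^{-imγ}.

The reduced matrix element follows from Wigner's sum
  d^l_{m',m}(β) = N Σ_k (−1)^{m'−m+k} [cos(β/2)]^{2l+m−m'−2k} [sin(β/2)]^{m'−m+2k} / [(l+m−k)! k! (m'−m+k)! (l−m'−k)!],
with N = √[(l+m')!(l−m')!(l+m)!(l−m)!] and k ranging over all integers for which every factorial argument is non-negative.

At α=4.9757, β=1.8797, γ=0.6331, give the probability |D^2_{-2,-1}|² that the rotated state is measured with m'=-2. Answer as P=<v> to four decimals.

Split into d^2_{-2,-1}(β=1.8797) × two z-phases.
With c≡cos(β/2)=0.589909 and s≡sin(β/2)=0.807470, N=[1·24·1·6]^{1/2}=12.000000
Admissible k: 1..1 (factorial args all ≥0)
  k=1: (−1)^0·12.0000/(6)·0.5899^3·0.8075^1 = +0.331521
d^2_{-2,-1}(1.8797) = +0.331521
|D^2_{-2,-1}|² = |d^2_{-2,-1}(β)|² = (+0.331521)² = 0.109906 (the z-rotation phases have unit modulus)

P=0.1099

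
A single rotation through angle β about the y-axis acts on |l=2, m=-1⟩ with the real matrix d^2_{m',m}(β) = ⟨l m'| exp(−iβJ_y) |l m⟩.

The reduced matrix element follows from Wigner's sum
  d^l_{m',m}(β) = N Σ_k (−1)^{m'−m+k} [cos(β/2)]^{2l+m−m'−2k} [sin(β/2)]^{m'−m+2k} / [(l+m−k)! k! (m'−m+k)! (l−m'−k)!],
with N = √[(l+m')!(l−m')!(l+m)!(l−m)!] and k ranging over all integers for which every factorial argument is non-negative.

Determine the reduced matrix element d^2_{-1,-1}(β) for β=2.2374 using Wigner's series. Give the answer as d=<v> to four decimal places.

d=-0.4268

d^2_{-1,-1}(β=2.2374) via Wigner's sum:
With c≡cos(β/2)=0.436852 and s≡sin(β/2)=0.899533, N=[1·6·1·6]^{1/2}=6.000000
The bounds max(0,m−m')=0 and min(l+m,l−m')=1 give 2 terms
  k=0: (−1)^0·6.0000/(6)·0.4369^4·0.8995^0 = +0.036420
  k=1: (−1)^1·6.0000/(2)·0.4369^2·0.8995^2 = -0.463260
d^2_{-1,-1}(2.2374) = +0.036420 -0.463260 = -0.426840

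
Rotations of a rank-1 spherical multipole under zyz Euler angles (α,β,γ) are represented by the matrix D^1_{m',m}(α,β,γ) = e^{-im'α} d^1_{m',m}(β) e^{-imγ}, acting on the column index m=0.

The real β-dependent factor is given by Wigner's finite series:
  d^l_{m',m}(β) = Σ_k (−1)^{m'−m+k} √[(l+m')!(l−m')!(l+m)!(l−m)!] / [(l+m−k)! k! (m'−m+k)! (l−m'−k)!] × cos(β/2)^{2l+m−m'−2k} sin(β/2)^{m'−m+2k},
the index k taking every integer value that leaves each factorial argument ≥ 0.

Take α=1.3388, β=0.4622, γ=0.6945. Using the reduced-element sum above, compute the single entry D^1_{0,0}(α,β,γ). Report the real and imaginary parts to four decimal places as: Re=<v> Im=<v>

D^1_{0,0}(1.3388,0.4622,0.6945) = e^{-i·0·1.3388}·d^1_{0,0}(0.4622)·e^{-i·0·0.6945}. Compute d first:
With c≡cos(β/2)=0.973415 and s≡sin(β/2)=0.229048, N=[1·1·1·1]^{1/2}=1.000000
k: max(0,(0)−(0))=0 … min(1+(0),1−(0))=1
  k=0: (−1)^0·1.0000/(1)·0.9734^2·0.2290^0 = +0.947537
  k=1: (−1)^1·1.0000/(1)·0.9734^0·0.2290^2 = -0.052463
d^1_{0,0}(0.4622) = +0.947537 -0.052463 = +0.895074
D = (+1.000000+0.000000i)·(+0.895074)·(+1.000000+0.000000i) = +0.895074+0.000000i

Re=0.8951 Im=0.0000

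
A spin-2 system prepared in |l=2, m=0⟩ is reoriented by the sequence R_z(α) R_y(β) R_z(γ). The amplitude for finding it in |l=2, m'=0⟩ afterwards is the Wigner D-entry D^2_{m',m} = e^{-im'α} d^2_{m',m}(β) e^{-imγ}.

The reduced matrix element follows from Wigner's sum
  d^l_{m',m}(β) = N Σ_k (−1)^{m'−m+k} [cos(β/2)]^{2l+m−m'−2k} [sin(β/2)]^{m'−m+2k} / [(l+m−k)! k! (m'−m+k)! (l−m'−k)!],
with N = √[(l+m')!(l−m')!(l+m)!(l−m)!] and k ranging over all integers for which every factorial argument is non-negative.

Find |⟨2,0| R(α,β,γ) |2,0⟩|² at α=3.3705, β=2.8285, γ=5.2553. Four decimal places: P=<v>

D^2_{0,0}(3.3705,2.8285,5.2553) = e^{-i·0·3.3705}·d^2_{0,0}(2.8285)·e^{-i·0·5.2553}. Compute d first:
With c≡cos(β/2)=0.155908 and s≡sin(β/2)=0.987772, N=[2·2·2·2]^{1/2}=4.000000
k: max(0,(0)−(0))=0 … min(2+(0),2−(0))=2
  k=0: (−1)^0·4.0000/(4)·0.1559^4·0.9878^0 = +0.000591
  k=1: (−1)^1·4.0000/(1)·0.1559^2·0.9878^2 = -0.094865
  k=2: (−1)^2·4.0000/(4)·0.1559^0·0.9878^4 = +0.951976
d^2_{0,0}(2.8285) = +0.000591 -0.094865 +0.951976 = +0.857702
|D^2_{0,0}|² = |d^2_{0,0}(β)|² = (+0.857702)² = 0.735652 (the z-rotation phases have unit modulus)

P=0.7357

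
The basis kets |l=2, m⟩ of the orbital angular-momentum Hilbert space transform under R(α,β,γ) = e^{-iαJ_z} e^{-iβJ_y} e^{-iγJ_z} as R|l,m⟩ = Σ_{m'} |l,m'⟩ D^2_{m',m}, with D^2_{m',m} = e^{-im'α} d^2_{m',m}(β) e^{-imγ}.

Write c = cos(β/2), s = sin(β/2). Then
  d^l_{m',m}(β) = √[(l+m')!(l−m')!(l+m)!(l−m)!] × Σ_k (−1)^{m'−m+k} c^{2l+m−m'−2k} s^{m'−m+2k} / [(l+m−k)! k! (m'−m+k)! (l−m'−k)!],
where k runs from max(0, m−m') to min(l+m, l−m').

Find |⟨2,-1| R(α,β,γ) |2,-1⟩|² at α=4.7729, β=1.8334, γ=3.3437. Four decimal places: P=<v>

P=0.3163

Split into d^2_{-1,-1}(β=1.8334) × two z-phases.
With c≡cos(β/2)=0.608442 and s≡sin(β/2)=0.793598, N=[1·6·1·6]^{1/2}=6.000000
The bounds max(0,m−m')=0 and min(l+m,l−m')=1 give 2 terms
  k=0: (−1)^0·6.0000/(6)·0.6084^4·0.7936^0 = +0.137050
  k=1: (−1)^1·6.0000/(2)·0.6084^2·0.7936^2 = -0.699457
d^2_{-1,-1}(1.8334) = +0.137050 -0.699457 = -0.562408
|D^2_{-1,-1}|² = |d^2_{-1,-1}(β)|² = (-0.562408)² = 0.316303 (the z-rotation phases have unit modulus)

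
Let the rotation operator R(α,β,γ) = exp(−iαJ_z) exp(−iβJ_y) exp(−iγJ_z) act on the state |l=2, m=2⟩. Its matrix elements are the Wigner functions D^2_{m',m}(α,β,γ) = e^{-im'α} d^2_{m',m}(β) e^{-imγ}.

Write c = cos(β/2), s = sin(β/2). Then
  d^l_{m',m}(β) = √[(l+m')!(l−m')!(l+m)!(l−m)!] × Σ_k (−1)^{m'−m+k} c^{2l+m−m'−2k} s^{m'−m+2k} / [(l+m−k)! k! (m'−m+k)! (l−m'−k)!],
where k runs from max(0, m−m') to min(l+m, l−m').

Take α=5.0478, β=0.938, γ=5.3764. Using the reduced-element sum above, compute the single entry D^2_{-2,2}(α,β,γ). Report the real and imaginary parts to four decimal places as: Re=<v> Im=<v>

D^2_{-2,2}(5.0478,0.938,5.3764) = e^{-i·-2·5.0478}·d^2_{-2,2}(0.938)·e^{-i·2·5.3764}. Compute d first:
With c≡cos(β/2)=0.892021 and s≡sin(β/2)=0.451994, N=[1·24·24·1]^{1/2}=24.000000
k: max(0,(2)−(-2))=4 … min(2+(2),2−(-2))=4
  k=4: (−1)^0·24.0000/(24)·0.8920^0·0.4520^4 = +0.041738
d^2_{-2,2}(0.938) = +0.041738
Attach z-rotation phases: D = e^{-i(-2)(5.0478)}·(+0.041738)·e^{-i(2)(5.3764)} = +0.033044-0.025498i

Re=0.0330 Im=-0.0255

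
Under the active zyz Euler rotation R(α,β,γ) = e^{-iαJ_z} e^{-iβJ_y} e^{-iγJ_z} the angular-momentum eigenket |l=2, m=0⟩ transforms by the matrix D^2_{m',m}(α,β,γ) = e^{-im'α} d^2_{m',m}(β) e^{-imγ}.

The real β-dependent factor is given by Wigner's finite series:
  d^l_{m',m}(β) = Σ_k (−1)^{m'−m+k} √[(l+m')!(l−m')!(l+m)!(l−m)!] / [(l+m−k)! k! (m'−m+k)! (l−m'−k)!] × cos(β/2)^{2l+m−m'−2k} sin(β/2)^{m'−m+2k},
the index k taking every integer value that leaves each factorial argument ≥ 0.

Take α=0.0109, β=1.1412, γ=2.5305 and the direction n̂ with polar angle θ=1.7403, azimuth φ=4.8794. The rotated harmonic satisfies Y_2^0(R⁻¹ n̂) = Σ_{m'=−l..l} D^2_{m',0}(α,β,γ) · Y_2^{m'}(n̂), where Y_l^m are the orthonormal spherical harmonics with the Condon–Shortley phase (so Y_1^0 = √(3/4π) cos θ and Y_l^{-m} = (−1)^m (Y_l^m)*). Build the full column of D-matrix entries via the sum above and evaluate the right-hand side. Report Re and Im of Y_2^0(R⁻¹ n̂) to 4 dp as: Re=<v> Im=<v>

Re=-0.3109 Im=0.0000

Need the full column D^2_{m',0} for m'=−2..2 at α=0.0109, β=1.1412, γ=2.5305.
cos(β/2)=0.841577, sin(β/2)=0.540137
d^2_{-2,0}: single k=2 term ⇒ +0.506141;  D = +0.506021+0.011033i
d^2_{-1,0}: k∈[1..2] ⇒ +0.788608 -0.324849 = +0.463759;  D = +0.463732+0.005055i
d^2_{0,0}: k∈[0..2] ⇒ +0.501621 -0.826525 +0.085117 = -0.239787;  D = -0.239787+0.000000i
d^2_{1,0}: k∈[0..1] ⇒ -0.788608 +0.324849 = -0.463759;  D = -0.463732+0.005055i
d^2_{2,0}: single k=0 term ⇒ +0.506141;  D = +0.506021-0.011033i
Y_2^{m'}(θ=1.7403,φ=4.8794) and Σ D·Y over m':
  (+0.5060+0.0110i)·(-0.3545+0.1230i)  (+0.4637+0.0051i)·(-0.0214-0.1267i)  (-0.2398+0.0000i)·(-0.2885+0.0000i)  (-0.4637+0.0051i)·(+0.0214-0.1267i)  (+0.5060-0.0110i)·(-0.3545-0.1230i)
Y_2^0(R⁻¹ n̂) = -0.310879+0.000000i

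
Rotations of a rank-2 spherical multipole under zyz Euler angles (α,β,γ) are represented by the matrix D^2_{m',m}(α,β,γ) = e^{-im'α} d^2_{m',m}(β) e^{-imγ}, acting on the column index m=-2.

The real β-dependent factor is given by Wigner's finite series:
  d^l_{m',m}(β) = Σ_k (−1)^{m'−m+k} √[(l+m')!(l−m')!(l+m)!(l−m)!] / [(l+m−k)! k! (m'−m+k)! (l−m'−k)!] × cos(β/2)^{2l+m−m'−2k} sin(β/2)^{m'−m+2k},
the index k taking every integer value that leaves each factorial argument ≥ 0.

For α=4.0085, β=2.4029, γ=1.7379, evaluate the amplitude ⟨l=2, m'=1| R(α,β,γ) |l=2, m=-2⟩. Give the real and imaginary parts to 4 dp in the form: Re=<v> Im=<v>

Split into d^2_{1,-2}(β=2.4029) × two z-phases.
With c≡cos(β/2)=0.361006 and s≡sin(β/2)=0.932564, N=[6·1·1·24]^{1/2}=12.000000
The bounds max(0,m−m')=0 and min(l+m,l−m')=0 give 1 term
  k=0: (−1)^3·12.0000/(6)·0.3610^1·0.9326^3 = -0.585571
d^2_{1,-2}(2.4029) = -0.585571
D = (-0.647187+0.762331i)·(-0.585571)·(-0.944671-0.328020i) = -0.504434+0.297389i

Re=-0.5044 Im=0.2974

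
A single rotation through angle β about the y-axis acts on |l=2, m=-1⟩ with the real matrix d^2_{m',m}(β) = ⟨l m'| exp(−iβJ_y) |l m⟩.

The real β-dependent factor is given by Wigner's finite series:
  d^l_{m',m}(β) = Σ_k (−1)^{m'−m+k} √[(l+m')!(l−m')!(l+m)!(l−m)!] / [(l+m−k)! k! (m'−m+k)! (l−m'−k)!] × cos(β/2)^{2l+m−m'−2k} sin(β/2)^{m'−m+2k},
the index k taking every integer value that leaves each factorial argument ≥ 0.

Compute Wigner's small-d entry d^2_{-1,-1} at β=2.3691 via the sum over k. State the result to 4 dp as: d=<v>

d^2_{-1,-1}(β=2.3691) via Wigner's sum:
Half-angle: c=0.376714, s=0.926330. N=√(1·6·1·6)=6.000000
k∈{0,1} keeps every argument non-negative
  k=0: (−1)^0·6.0000/(6)·0.3767^4·0.9263^0 = +0.020139
  k=1: (−1)^1·6.0000/(2)·0.3767^2·0.9263^2 = -0.365322
d^2_{-1,-1}(2.3691) = +0.020139 -0.365322 = -0.345183

d=-0.3452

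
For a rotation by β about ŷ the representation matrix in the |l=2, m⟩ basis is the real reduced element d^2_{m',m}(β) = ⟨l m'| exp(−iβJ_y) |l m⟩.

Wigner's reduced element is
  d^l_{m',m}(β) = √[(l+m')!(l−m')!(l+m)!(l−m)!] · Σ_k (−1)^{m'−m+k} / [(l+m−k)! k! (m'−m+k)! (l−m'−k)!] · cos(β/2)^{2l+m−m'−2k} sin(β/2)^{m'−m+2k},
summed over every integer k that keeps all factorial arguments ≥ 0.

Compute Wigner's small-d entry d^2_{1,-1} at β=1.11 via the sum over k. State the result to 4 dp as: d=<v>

d=0.5246

d^2_{1,-1}(β=1.11) via Wigner's sum:
Half-angle: c=0.849900, s=0.526943. N=√(6·1·1·6)=6.000000
k: max(0,(-1)−(1))=0 … min(2+(-1),2−(1))=1
  k=0: (−1)^2·6.0000/(2)·0.8499^2·0.5269^2 = +0.601707
  k=1: (−1)^3·6.0000/(6)·0.8499^0·0.5269^4 = -0.077100
d^2_{1,-1}(1.11) = +0.601707 -0.077100 = +0.524607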